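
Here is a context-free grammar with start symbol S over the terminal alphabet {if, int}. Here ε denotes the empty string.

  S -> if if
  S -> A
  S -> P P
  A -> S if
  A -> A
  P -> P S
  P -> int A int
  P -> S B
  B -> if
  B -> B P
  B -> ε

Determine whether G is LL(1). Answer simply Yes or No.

FIRST(S) = {if, int}
FIRST(A) = {if, int}
FIRST(P) = {if, int}
FIRST(B) = {ε, if, int}
FOLLOW(S) = {$, if, int}
FOLLOW(A) = {$, if, int}
FOLLOW(P) = {$, if, int}
FOLLOW(B) = {$, if, int}
Cell M[A, if] receives both A -> S if and A -> A — the grammar is not LL(1).

No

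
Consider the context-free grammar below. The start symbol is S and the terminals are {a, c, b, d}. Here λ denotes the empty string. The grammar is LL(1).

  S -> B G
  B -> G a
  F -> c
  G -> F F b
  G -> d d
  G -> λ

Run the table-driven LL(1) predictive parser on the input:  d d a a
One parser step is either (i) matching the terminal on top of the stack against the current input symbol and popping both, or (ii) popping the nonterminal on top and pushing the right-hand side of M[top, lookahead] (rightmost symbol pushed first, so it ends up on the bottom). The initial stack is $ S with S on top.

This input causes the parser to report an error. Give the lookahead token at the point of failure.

step 1: stack=$ S  input=d d a a $  — expand S -> B G
step 2: stack=$ G B  input=d d a a $  — expand B -> G a
step 3: stack=$ G a G  input=d d a a $  — expand G -> d d
step 4: stack=$ G a d d  input=d d a a $  — match d
step 5: stack=$ G a d  input=d a a $  — match d
step 6: stack=$ G a  input=a a $  — match a
step 7: stack=$ G  input=a $  — expand G -> λ
step 8: stack=$  input=a $  — error: stack empty but input remains

a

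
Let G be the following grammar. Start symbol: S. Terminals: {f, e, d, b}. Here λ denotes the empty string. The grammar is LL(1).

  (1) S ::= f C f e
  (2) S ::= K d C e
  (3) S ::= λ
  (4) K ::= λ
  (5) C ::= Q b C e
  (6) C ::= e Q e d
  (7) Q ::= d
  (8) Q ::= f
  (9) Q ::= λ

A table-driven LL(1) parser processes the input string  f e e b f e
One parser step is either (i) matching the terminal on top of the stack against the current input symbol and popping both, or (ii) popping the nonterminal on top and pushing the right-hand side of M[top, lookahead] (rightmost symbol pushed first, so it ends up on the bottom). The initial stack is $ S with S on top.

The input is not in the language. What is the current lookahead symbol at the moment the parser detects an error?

b

     Stack          Input          Action
  1  $ S            f e e b f e $  expand S ::= f C f e
  2  $ e f C f      f e e b f e $  match f
  3  $ e f C        e e b f e $    expand C ::= e Q e d
  4  $ e f d e Q e  e e b f e $    match e
  5  $ e f d e Q    e b f e $      expand Q ::= λ
  6  $ e f d e      e b f e $      match e
  7  $ e f d        b f e $        error: top is terminal d but lookahead is b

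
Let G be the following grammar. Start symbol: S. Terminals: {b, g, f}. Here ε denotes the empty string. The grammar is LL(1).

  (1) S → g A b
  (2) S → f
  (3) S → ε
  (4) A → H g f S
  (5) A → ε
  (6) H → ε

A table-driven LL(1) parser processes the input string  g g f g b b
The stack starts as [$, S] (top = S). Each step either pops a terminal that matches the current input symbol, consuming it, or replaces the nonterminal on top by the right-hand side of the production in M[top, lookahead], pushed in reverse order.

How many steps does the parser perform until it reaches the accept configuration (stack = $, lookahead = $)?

step 1: stack=$ S  input=g g f g b b $  — expand S → g A b
step 2: stack=$ b A g  input=g g f g b b $  — match g
step 3: stack=$ b A  input=g f g b b $  — expand A → H g f S
step 4: stack=$ b S f g H  input=g f g b b $  — expand H → ε
step 5: stack=$ b S f g  input=g f g b b $  — match g
step 6: stack=$ b S f  input=f g b b $  — match f
step 7: stack=$ b S  input=g b b $  — expand S → g A b
step 8: stack=$ b b A g  input=g b b $  — match g
step 9: stack=$ b b A  input=b b $  — expand A → ε
step 10: stack=$ b b  input=b b $  — match b
step 11: stack=$ b  input=b $  — match b
Accept reached after 11 steps.

11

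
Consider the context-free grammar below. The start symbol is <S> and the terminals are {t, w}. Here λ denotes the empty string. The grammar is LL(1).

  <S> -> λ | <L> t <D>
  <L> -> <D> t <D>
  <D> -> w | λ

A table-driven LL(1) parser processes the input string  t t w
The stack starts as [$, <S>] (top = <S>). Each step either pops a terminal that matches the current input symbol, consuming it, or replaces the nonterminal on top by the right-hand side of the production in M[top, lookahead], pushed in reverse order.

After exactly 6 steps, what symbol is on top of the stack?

     Stack              Input    Action
  1  $ <S>              t t w $  expand <S> -> <L> t <D>
  2  $ <D> t <L>        t t w $  expand <L> -> <D> t <D>
  3  $ <D> t <D> t <D>  t t w $  expand <D> -> λ
  4  $ <D> t <D> t      t t w $  match t
  5  $ <D> t <D>        t w $    expand <D> -> λ
  6  $ <D> t            t w $    match t
Stack after step 6: $ <D> (top = <D>).

<D>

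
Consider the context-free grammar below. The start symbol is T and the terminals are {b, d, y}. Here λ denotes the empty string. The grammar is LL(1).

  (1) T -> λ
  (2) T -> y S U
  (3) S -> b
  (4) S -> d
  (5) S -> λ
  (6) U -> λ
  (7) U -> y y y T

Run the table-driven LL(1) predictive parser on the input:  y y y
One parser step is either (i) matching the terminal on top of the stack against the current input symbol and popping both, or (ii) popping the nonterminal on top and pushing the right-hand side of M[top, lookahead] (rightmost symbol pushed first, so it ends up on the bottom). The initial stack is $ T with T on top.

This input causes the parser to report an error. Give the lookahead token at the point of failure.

step 1: stack=$ T  input=y y y $  — expand T -> y S U
step 2: stack=$ U S y  input=y y y $  — match y
step 3: stack=$ U S  input=y y $  — expand S -> λ
step 4: stack=$ U  input=y y $  — expand U -> y y y T
step 5: stack=$ T y y y  input=y y $  — match y
step 6: stack=$ T y y  input=y $  — match y
step 7: stack=$ T y  input=$  — error: top is terminal y but lookahead is $

$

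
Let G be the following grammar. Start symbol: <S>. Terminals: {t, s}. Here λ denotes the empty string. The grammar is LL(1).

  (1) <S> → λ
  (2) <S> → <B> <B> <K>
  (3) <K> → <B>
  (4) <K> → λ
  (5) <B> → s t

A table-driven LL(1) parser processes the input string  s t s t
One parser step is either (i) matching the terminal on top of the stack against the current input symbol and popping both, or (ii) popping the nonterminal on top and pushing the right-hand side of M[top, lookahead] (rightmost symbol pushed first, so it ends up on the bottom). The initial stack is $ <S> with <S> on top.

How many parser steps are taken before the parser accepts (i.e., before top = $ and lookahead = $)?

8

step 1: stack=$ <S>  input=s t s t $  — expand <S> → <B> <B> <K>
step 2: stack=$ <K> <B> <B>  input=s t s t $  — expand <B> → s t
step 3: stack=$ <K> <B> t s  input=s t s t $  — match s
step 4: stack=$ <K> <B> t  input=t s t $  — match t
step 5: stack=$ <K> <B>  input=s t $  — expand <B> → s t
step 6: stack=$ <K> t s  input=s t $  — match s
step 7: stack=$ <K> t  input=t $  — match t
step 8: stack=$ <K>  input=$  — expand <K> → λ
Accept reached after 8 steps.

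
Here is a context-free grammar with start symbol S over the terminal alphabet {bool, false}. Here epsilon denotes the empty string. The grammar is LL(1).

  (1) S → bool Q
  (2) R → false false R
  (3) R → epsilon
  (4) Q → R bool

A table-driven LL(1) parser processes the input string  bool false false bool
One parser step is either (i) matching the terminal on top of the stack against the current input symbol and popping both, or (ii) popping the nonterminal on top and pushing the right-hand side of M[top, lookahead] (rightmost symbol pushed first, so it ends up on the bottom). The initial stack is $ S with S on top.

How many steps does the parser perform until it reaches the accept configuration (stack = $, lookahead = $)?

     Stack                 Input                    Action
  1  $ S                   bool false false bool $  expand S → bool Q
  2  $ Q bool              bool false false bool $  match bool
  3  $ Q                   false false bool $       expand Q → R bool
  4  $ bool R              false false bool $       expand R → false false R
  5  $ bool R false false  false false bool $       match false
  6  $ bool R false        false bool $             match false
  7  $ bool R              bool $                   expand R → epsilon
  8  $ bool                bool $                   match bool
Accept reached after 8 steps.

8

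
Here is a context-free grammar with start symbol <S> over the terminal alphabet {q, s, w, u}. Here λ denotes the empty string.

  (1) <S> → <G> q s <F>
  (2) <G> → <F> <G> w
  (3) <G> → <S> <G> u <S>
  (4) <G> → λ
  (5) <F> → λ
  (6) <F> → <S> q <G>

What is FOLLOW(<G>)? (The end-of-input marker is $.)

FIRST(<S>): from <S>→<G> q s <F> we get {q, w}. So FIRST(<S>) = {q, w}.
FIRST(<F>): from <F>→λ we get {λ}; from <F>→<S> q <G> we get {q, w}. So FIRST(<F>) = {λ, q, w}.
FIRST(<G>): from <G>→<F> <G> w we get {q, w}; from <G>→<S> <G> u <S> we get {q, w}; from <G>→λ we get {λ}. So FIRST(<G>) = {λ, q, w}.
FOLLOW(<S>) includes $ since <S> is the start symbol.
FOLLOW(<S>): in <G>→<S> <G> u <S> (occurrence 1), <S> is followed by <G> u <S> with FIRST {q, u, w}; in <G>→<S> <G> u <S> (occurrence 2), the suffix after <S> is empty, so FOLLOW(<S>) ⊇ FOLLOW(<G>) = {$, q, u, w}; in <F>→<S> q <G>, <S> is followed by q <G> with FIRST {q}. Thus FOLLOW(<S>) = {$, q, u, w}.
FOLLOW(<F>): in <S>→<G> q s <F>, the suffix after <F> is empty, so FOLLOW(<F>) ⊇ FOLLOW(<S>) = {$, q, u, w}; in <G>→<F> <G> w, <F> is followed by <G> w with FIRST {q, w}. Thus FOLLOW(<F>) = {$, q, u, w}.
FOLLOW(<G>): in <S>→<G> q s <F>, <G> is followed by q s <F> with FIRST {q}; in <G>→<F> <G> w, <G> is followed by w with FIRST {w}; in <G>→<S> <G> u <S>, <G> is followed by u <S> with FIRST {u}; in <F>→<S> q <G>, the suffix after <G> is empty, so FOLLOW(<G>) ⊇ FOLLOW(<F>) = {$, q, u, w}. Thus FOLLOW(<G>) = {$, q, u, w}.

{$, q, u, w}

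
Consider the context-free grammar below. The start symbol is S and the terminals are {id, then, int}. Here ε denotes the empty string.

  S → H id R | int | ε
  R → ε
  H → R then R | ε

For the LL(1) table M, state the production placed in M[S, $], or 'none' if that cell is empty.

S → ε

FIRST(R) = {ε}
FIRST(H) = {ε, then}  (via R then R)
FIRST(S) = {ε, id, int, then}  (via H id R)
FOLLOW(S) includes $ since S is the start symbol.
FOLLOW(S): S appears on no right-hand side. Thus FOLLOW(S) = {$}.
For S → H id R: FIRST(H id R) = {id, then}, so it goes in M[S, t] for t ∈ {id, then}.
For S → int: FIRST(int) = {int}, so it goes in M[S, t] for t ∈ {int}.
For S → ε: FIRST(ε) = {ε}, so it goes in M[S, t] for t ∈ {}; since ε ∈ FIRST, also for every t ∈ FOLLOW(S) = {$}.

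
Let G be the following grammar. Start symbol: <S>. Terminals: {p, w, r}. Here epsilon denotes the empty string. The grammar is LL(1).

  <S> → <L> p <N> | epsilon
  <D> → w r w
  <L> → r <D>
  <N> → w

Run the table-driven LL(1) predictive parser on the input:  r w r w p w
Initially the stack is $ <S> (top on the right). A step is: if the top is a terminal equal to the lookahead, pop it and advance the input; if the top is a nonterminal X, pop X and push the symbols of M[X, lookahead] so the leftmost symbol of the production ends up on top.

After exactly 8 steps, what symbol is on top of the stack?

<N>

     Stack          Input          Action
  1  $ <S>          r w r w p w $  expand <S> → <L> p <N>
  2  $ <N> p <L>    r w r w p w $  expand <L> → r <D>
  3  $ <N> p <D> r  r w r w p w $  match r
  4  $ <N> p <D>    w r w p w $    expand <D> → w r w
  5  $ <N> p w r w  w r w p w $    match w
  6  $ <N> p w r    r w p w $      match r
  7  $ <N> p w      w p w $        match w
  8  $ <N> p        p w $          match p
Stack after step 8: $ <N> (top = <N>).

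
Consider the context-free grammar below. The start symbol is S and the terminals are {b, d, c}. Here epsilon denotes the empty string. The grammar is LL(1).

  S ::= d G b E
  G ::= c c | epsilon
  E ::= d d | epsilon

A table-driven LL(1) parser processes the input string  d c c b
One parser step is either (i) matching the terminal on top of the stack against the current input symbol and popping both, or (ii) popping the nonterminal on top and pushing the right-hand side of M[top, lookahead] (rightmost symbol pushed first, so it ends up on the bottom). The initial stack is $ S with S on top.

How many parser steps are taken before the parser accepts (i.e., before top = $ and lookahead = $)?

     Stack      Input      Action
  1  $ S        d c c b $  expand S ::= d G b E
  2  $ E b G d  d c c b $  match d
  3  $ E b G    c c b $    expand G ::= c c
  4  $ E b c c  c c b $    match c
  5  $ E b c    c b $      match c
  6  $ E b      b $        match b
  7  $ E        $          expand E ::= epsilon
Accept reached after 7 steps.

7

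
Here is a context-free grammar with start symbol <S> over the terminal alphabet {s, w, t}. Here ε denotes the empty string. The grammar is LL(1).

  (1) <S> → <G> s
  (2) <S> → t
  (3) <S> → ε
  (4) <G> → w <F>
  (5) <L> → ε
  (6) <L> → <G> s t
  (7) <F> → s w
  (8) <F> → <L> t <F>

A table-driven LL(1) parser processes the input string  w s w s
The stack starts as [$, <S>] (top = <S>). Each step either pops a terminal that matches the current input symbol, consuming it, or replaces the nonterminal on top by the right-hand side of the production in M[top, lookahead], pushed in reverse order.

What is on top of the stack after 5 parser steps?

w

     Stack      Input      Action
  1  $ <S>      w s w s $  expand <S> → <G> s
  2  $ s <G>    w s w s $  expand <G> → w <F>
  3  $ s <F> w  w s w s $  match w
  4  $ s <F>    s w s $    expand <F> → s w
  5  $ s w s    s w s $    match s
Stack after step 5: $ s w (top = w).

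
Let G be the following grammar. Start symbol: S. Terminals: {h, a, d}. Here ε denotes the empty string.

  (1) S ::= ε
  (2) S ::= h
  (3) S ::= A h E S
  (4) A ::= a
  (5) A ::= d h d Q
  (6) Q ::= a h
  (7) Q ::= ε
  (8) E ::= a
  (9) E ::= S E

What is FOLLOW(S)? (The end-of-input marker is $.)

{$, a, d, h}

FIRST(A) = {a, d}
FIRST(Q) = {ε, a}
FIRST(S) = {ε, a, d, h}  (via A h E S)
FIRST(E) = {a, d, h}  (via S E)
FOLLOW(S) includes $ since S is the start symbol.
FOLLOW(S): in S::=A h E S, the suffix after S is empty (adds nothing new); in E::=S E, S is followed by E with FIRST {a, d, h}. Thus FOLLOW(S) = {$, a, d, h}.
FOLLOW(A): in S::=A h E S, A is followed by h E S with FIRST {h}. Thus FOLLOW(A) = {h}.
FOLLOW(Q): in A::=d h d Q, the suffix after Q is empty, so FOLLOW(Q) ⊇ FOLLOW(A) = {h}. Thus FOLLOW(Q) = {h}.
FOLLOW(E): in S::=A h E S, E is followed by S with FIRST {ε, a, d, h}; in S::=A h E S, the suffix after E is nullable, so FOLLOW(E) ⊇ FOLLOW(S) = {$, a, d, h}; in E::=S E, the suffix after E is empty (adds nothing new). Thus FOLLOW(E) = {$, a, d, h}.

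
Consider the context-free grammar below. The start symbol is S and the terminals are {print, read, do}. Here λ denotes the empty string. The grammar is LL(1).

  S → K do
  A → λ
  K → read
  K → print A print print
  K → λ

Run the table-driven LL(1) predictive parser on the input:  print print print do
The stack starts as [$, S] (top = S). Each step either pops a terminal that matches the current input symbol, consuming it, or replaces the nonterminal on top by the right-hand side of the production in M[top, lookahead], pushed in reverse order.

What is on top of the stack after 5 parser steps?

step 1: stack=$ S  input=print print print do $  — expand S → K do
step 2: stack=$ do K  input=print print print do $  — expand K → print A print print
step 3: stack=$ do print print A print  input=print print print do $  — match print
step 4: stack=$ do print print A  input=print print do $  — expand A → λ
step 5: stack=$ do print print  input=print print do $  — match print
Stack after step 5: $ do print (top = print).

print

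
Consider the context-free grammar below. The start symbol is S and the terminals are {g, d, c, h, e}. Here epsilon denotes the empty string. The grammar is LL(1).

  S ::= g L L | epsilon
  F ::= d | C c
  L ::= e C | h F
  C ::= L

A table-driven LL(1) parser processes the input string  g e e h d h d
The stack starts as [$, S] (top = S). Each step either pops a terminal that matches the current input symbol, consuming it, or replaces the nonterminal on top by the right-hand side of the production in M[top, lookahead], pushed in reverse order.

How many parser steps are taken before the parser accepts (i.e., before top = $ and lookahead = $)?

16

step 1: stack=$ S  input=g e e h d h d $  — expand S ::= g L L
step 2: stack=$ L L g  input=g e e h d h d $  — match g
step 3: stack=$ L L  input=e e h d h d $  — expand L ::= e C
step 4: stack=$ L C e  input=e e h d h d $  — match e
step 5: stack=$ L C  input=e h d h d $  — expand C ::= L
step 6: stack=$ L L  input=e h d h d $  — expand L ::= e C
step 7: stack=$ L C e  input=e h d h d $  — match e
step 8: stack=$ L C  input=h d h d $  — expand C ::= L
step 9: stack=$ L L  input=h d h d $  — expand L ::= h F
step 10: stack=$ L F h  input=h d h d $  — match h
step 11: stack=$ L F  input=d h d $  — expand F ::= d
step 12: stack=$ L d  input=d h d $  — match d
step 13: stack=$ L  input=h d $  — expand L ::= h F
step 14: stack=$ F h  input=h d $  — match h
step 15: stack=$ F  input=d $  — expand F ::= d
step 16: stack=$ d  input=d $  — match d
Accept reached after 16 steps.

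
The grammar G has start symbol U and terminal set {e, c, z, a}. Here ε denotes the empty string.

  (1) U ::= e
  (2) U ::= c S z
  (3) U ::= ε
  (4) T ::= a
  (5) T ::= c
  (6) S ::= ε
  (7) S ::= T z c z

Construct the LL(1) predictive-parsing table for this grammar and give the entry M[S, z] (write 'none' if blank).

FIRST(U) = {ε, c, e}
FIRST(T) = {a, c}
FIRST(S) = {ε, a, c}  (via T z c z)
FOLLOW(U) includes $ since U is the start symbol.
FOLLOW(S): in U::=c S z, S is followed by z with FIRST {z}. Thus FOLLOW(S) = {z}.
For S ::= ε: FIRST(ε) = {ε}, so it goes in M[S, t] for t ∈ {}; since ε ∈ FIRST, also for every t ∈ FOLLOW(S) = {z}.
For S ::= T z c z: FIRST(T z c z) = {a, c}, so it goes in M[S, t] for t ∈ {a, c}.

S ::= ε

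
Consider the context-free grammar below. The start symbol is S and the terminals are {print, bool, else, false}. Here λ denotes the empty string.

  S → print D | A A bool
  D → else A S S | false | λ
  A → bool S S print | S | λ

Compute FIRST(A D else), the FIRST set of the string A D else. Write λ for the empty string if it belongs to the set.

FIRST(D) = {λ, else, false}
FIRST(S) = {bool, print}  (via A A bool)
FIRST(A) = {λ, bool, print}  (via S)
FIRST(A D else): take FIRST of each symbol in turn, carrying on past any symbol whose FIRST contains λ; result {bool, else, false, print}.

{bool, else, false, print}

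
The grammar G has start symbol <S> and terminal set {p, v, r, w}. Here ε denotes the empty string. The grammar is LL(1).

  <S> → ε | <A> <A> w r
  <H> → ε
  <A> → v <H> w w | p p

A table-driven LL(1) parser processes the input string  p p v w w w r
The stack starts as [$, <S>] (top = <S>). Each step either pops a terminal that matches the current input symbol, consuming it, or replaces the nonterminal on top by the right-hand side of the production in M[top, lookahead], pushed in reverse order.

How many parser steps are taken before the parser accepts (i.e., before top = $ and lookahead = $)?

11

step 1: stack=$ <S>  input=p p v w w w r $  — expand <S> → <A> <A> w r
step 2: stack=$ r w <A> <A>  input=p p v w w w r $  — expand <A> → p p
step 3: stack=$ r w <A> p p  input=p p v w w w r $  — match p
step 4: stack=$ r w <A> p  input=p v w w w r $  — match p
step 5: stack=$ r w <A>  input=v w w w r $  — expand <A> → v <H> w w
step 6: stack=$ r w w w <H> v  input=v w w w r $  — match v
step 7: stack=$ r w w w <H>  input=w w w r $  — expand <H> → ε
step 8: stack=$ r w w w  input=w w w r $  — match w
step 9: stack=$ r w w  input=w w r $  — match w
step 10: stack=$ r w  input=w r $  — match w
step 11: stack=$ r  input=r $  — match r
Accept reached after 11 steps.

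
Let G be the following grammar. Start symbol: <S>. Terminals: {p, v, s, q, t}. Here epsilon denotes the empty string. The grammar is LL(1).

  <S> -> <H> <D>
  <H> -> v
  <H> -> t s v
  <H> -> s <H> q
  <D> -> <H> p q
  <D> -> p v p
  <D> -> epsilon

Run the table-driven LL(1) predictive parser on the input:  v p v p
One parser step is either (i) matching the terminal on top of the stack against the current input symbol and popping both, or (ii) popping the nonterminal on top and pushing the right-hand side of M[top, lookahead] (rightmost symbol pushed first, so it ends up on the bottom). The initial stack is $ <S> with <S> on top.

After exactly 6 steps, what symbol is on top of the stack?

step 1: stack=$ <S>  input=v p v p $  — expand <S> -> <H> <D>
step 2: stack=$ <D> <H>  input=v p v p $  — expand <H> -> v
step 3: stack=$ <D> v  input=v p v p $  — match v
step 4: stack=$ <D>  input=p v p $  — expand <D> -> p v p
step 5: stack=$ p v p  input=p v p $  — match p
step 6: stack=$ p v  input=v p $  — match v
Stack after step 6: $ p (top = p).

p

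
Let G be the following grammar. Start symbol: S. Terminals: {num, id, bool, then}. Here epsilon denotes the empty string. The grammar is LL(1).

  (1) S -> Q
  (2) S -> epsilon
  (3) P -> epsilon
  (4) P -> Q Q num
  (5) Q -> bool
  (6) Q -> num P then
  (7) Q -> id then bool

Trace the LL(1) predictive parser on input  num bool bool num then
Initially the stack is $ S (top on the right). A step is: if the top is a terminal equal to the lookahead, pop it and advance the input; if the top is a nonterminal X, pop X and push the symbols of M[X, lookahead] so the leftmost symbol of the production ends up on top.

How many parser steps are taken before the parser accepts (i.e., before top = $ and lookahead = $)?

step 1: stack=$ S  input=num bool bool num then $  — expand S -> Q
step 2: stack=$ Q  input=num bool bool num then $  — expand Q -> num P then
step 3: stack=$ then P num  input=num bool bool num then $  — match num
step 4: stack=$ then P  input=bool bool num then $  — expand P -> Q Q num
step 5: stack=$ then num Q Q  input=bool bool num then $  — expand Q -> bool
step 6: stack=$ then num Q bool  input=bool bool num then $  — match bool
step 7: stack=$ then num Q  input=bool num then $  — expand Q -> bool
step 8: stack=$ then num bool  input=bool num then $  — match bool
step 9: stack=$ then num  input=num then $  — match num
step 10: stack=$ then  input=then $  — match then
Accept reached after 10 steps.

10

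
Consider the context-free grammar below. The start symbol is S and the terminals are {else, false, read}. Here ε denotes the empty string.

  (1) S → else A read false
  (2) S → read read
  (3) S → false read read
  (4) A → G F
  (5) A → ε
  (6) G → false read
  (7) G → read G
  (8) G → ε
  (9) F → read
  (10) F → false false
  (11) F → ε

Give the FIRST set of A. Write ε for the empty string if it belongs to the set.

{ε, false, read}

FIRST(S) = {else, false, read}
FIRST(G) = {ε, false, read}
FIRST(F) = {ε, false, read}
FIRST(A) = {ε, false, read}  (via G F)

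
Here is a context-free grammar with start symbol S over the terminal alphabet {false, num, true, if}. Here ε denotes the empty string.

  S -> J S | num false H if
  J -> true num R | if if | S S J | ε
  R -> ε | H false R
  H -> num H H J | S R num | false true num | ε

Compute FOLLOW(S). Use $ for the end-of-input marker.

{$, false, if, num, true}

FIRST(S) = {if, num, true}  (via J S)
FIRST(J) = {ε, if, num, true}  (via S S J)
FIRST(H) = {ε, false, if, num, true}  (via S R num)
FIRST(R) = {ε, false, if, num, true}  (via H false R)
FOLLOW(S) includes $ since S is the start symbol.
FOLLOW(H): in S->num false H if, H is followed by if with FIRST {if}; in R->H false R, H is followed by false R with FIRST {false}; in H->num H H J (occurrence 1), H is followed by H J with FIRST {ε, false, if, num, true}; in H->num H H J (occurrence 1), the suffix after H is nullable (adds nothing new); in H->num H H J (occurrence 2), H is followed by J with FIRST {ε, if, num, true}; in H->num H H J (occurrence 2), the suffix after H is nullable (adds nothing new). Thus FOLLOW(H) = {false, if, num, true}.
FOLLOW(J): in S->J S, J is followed by S with FIRST {if, num, true}; in J->S S J, the suffix after J is empty (adds nothing new); in H->num H H J, the suffix after J is empty, so FOLLOW(J) ⊇ FOLLOW(H) = {false, if, num, true}. Thus FOLLOW(J) = {false, if, num, true}.
FOLLOW(S): in S->J S, the suffix after S is empty (adds nothing new); in J->S S J (occurrence 1), S is followed by S J with FIRST {if, num, true}; in J->S S J (occurrence 2), S is followed by J with FIRST {ε, if, num, true}; in J->S S J (occurrence 2), the suffix after S is nullable, so FOLLOW(S) ⊇ FOLLOW(J) = {false, if, num, true}; in H->S R num, S is followed by R num with FIRST {false, if, num, true}. Thus FOLLOW(S) = {$, false, if, num, true}.
FOLLOW(R): in J->true num R, the suffix after R is empty, so FOLLOW(R) ⊇ FOLLOW(J) = {false, if, num, true}; in R->H false R, the suffix after R is empty (adds nothing new); in H->S R num, R is followed by num with FIRST {num}. Thus FOLLOW(R) = {false, if, num, true}.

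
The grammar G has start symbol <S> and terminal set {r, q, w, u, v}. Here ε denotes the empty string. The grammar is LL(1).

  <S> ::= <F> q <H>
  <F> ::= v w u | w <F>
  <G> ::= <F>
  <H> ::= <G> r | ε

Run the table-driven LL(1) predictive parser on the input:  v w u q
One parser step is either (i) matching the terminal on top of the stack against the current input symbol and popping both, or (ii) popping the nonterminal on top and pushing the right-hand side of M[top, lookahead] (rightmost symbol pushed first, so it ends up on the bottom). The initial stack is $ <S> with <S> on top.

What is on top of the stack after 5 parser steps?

q

     Stack          Input      Action
  1  $ <S>          v w u q $  expand <S> ::= <F> q <H>
  2  $ <H> q <F>    v w u q $  expand <F> ::= v w u
  3  $ <H> q u w v  v w u q $  match v
  4  $ <H> q u w    w u q $    match w
  5  $ <H> q u      u q $      match u
Stack after step 5: $ <H> q (top = q).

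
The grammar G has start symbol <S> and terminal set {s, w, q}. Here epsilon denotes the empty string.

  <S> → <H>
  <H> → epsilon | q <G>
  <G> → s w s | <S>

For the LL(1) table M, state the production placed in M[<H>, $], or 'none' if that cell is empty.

FIRST(<H>) = {epsilon, q}
FIRST(<S>) = {epsilon, q}  (via <H>)
FIRST(<G>) = {epsilon, q, s}  (via <S>)
FOLLOW(<S>) includes $ since <S> is the start symbol.
FOLLOW(<S>): in <G>→<S>, the suffix after <S> is empty, so FOLLOW(<S>) ⊇ FOLLOW(<G>) = {$}. Thus FOLLOW(<S>) = {$}.
FOLLOW(<H>): in <S>→<H>, the suffix after <H> is empty, so FOLLOW(<H>) ⊇ FOLLOW(<S>) = {$}. Thus FOLLOW(<H>) = {$}.
For <H> → epsilon: FIRST(epsilon) = {epsilon}, so it goes in M[<H>, t] for t ∈ {}; since epsilon ∈ FIRST, also for every t ∈ FOLLOW(<H>) = {$}.
For <H> → q <G>: FIRST(q <G>) = {q}, so it goes in M[<H>, t] for t ∈ {q}.

<H> → epsilon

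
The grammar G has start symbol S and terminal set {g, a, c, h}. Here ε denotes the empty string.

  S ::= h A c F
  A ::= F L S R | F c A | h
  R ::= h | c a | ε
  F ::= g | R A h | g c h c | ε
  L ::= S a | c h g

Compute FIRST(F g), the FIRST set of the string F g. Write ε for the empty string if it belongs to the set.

{c, g, h}

FIRST(S) = {h}
FIRST(R) = {ε, c, h}
FIRST(L) = {c, h}  (via S a)
FIRST(A) = {c, g, h}  (via F L S R, F c A)
FIRST(F) = {ε, c, g, h}  (via R A h)
FIRST(F g): take FIRST of each symbol in turn, carrying on past any symbol whose FIRST contains ε; result {c, g, h}.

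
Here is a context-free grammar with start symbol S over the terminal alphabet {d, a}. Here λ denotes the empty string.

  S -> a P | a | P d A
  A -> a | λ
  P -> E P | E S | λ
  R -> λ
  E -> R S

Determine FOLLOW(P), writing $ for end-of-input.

FIRST(A): from A->a we get {a}; from A->λ we get {λ}. So FIRST(A) = {λ, a}.
FIRST(R): from R->λ we get {λ}. So FIRST(R) = {λ}.
FIRST(S): from S->a P we get {a}; from S->a we get {a}; from S->P d A we get {a, d}. So FIRST(S) = {a, d}.
FIRST(E): from E->R S we get {a, d}. So FIRST(E) = {a, d}.
FIRST(P): from P->E P we get {a, d}; from P->E S we get {a, d}; from P->λ we get {λ}. So FIRST(P) = {λ, a, d}.
FOLLOW(S) includes $ since S is the start symbol.
FOLLOW(R): in E->R S, R is followed by S with FIRST {a, d}. Thus FOLLOW(R) = {a, d}.
FOLLOW(S): in P->E S, the suffix after S is empty, so FOLLOW(S) ⊇ FOLLOW(P) = {$, a, d}; in E->R S, the suffix after S is empty, so FOLLOW(S) ⊇ FOLLOW(E) = {$, a, d}. Thus FOLLOW(S) = {$, a, d}.
FOLLOW(A): in S->P d A, the suffix after A is empty, so FOLLOW(A) ⊇ FOLLOW(S) = {$, a, d}. Thus FOLLOW(A) = {$, a, d}.
FOLLOW(P): in S->a P, the suffix after P is empty, so FOLLOW(P) ⊇ FOLLOW(S) = {$, a, d}; in S->P d A, P is followed by d A with FIRST {d}; in P->E P, the suffix after P is empty (adds nothing new). Thus FOLLOW(P) = {$, a, d}.
FOLLOW(E): in P->E P, E is followed by P with FIRST {λ, a, d}; in P->E P, the suffix after E is nullable, so FOLLOW(E) ⊇ FOLLOW(P) = {$, a, d}; in P->E S, E is followed by S with FIRST {a, d}. Thus FOLLOW(E) = {$, a, d}.

{$, a, d}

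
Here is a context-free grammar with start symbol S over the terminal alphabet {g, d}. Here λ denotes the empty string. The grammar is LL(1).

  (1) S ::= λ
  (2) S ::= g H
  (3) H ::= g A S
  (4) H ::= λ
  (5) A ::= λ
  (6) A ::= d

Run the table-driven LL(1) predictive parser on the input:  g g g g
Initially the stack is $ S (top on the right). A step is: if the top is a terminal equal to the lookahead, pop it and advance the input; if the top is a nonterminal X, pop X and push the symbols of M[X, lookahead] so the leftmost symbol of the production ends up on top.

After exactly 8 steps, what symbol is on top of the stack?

g

step 1: stack=$ S  input=g g g g $  — expand S ::= g H
step 2: stack=$ H g  input=g g g g $  — match g
step 3: stack=$ H  input=g g g $  — expand H ::= g A S
step 4: stack=$ S A g  input=g g g $  — match g
step 5: stack=$ S A  input=g g $  — expand A ::= λ
step 6: stack=$ S  input=g g $  — expand S ::= g H
step 7: stack=$ H g  input=g g $  — match g
step 8: stack=$ H  input=g $  — expand H ::= g A S
Stack after step 8: $ S A g (top = g).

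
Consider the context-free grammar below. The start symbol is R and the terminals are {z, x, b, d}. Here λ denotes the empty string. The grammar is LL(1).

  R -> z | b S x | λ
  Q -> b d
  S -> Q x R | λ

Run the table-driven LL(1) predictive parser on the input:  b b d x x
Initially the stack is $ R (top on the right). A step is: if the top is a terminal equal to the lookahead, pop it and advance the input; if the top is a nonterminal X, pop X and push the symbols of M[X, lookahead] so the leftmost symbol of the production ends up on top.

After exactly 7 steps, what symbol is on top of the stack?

R

step 1: stack=$ R  input=b b d x x $  — expand R -> b S x
step 2: stack=$ x S b  input=b b d x x $  — match b
step 3: stack=$ x S  input=b d x x $  — expand S -> Q x R
step 4: stack=$ x R x Q  input=b d x x $  — expand Q -> b d
step 5: stack=$ x R x d b  input=b d x x $  — match b
step 6: stack=$ x R x d  input=d x x $  — match d
step 7: stack=$ x R x  input=x x $  — match x
Stack after step 7: $ x R (top = R).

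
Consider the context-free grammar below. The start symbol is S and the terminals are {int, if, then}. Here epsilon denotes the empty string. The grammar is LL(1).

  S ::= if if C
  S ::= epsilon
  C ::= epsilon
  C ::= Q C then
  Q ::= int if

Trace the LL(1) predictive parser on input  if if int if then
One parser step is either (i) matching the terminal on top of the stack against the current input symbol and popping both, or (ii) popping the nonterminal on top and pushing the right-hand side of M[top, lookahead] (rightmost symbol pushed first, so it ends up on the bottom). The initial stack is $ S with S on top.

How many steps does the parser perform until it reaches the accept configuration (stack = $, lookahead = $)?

     Stack            Input                Action
  1  $ S              if if int if then $  expand S ::= if if C
  2  $ C if if        if if int if then $  match if
  3  $ C if           if int if then $     match if
  4  $ C              int if then $        expand C ::= Q C then
  5  $ then C Q       int if then $        expand Q ::= int if
  6  $ then C if int  int if then $        match int
  7  $ then C if      if then $            match if
  8  $ then C         then $               expand C ::= epsilon
  9  $ then           then $               match then
Accept reached after 9 steps.

9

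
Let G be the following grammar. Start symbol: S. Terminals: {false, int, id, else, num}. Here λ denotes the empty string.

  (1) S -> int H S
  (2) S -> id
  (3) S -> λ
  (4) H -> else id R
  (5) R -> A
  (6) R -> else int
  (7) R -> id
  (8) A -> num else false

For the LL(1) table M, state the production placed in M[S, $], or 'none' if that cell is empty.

FIRST(S) = {λ, id, int}
FIRST(H) = {else}
FIRST(A) = {num}
FIRST(R) = {else, id, num}  (via A)
FOLLOW(S) includes $ since S is the start symbol.
FOLLOW(S): in S->int H S, the suffix after S is empty (adds nothing new). Thus FOLLOW(S) = {$}.
For S -> int H S: FIRST(int H S) = {int}, so it goes in M[S, t] for t ∈ {int}.
For S -> id: FIRST(id) = {id}, so it goes in M[S, t] for t ∈ {id}.
For S -> λ: FIRST(λ) = {λ}, so it goes in M[S, t] for t ∈ {}; since λ ∈ FIRST, also for every t ∈ FOLLOW(S) = {$}.

S -> λ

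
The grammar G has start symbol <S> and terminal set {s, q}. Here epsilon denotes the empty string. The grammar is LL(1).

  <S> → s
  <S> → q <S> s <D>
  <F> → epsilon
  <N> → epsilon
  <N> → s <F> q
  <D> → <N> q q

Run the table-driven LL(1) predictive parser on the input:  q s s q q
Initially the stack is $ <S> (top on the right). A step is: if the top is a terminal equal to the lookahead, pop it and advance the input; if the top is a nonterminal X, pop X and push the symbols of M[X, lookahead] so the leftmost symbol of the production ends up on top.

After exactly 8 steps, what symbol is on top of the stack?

q

     Stack          Input        Action
  1  $ <S>          q s s q q $  expand <S> → q <S> s <D>
  2  $ <D> s <S> q  q s s q q $  match q
  3  $ <D> s <S>    s s q q $    expand <S> → s
  4  $ <D> s s      s s q q $    match s
  5  $ <D> s        s q q $      match s
  6  $ <D>          q q $        expand <D> → <N> q q
  7  $ q q <N>      q q $        expand <N> → epsilon
  8  $ q q          q q $        match q
Stack after step 8: $ q (top = q).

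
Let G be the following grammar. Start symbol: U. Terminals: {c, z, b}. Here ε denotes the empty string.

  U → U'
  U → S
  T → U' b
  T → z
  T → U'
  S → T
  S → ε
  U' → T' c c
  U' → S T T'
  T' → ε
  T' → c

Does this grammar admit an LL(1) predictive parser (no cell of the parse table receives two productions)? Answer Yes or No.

No

FIRST(U) = {ε, c, z}
FIRST(T) = {c, z}
FIRST(S) = {ε, c, z}
FIRST(U') = {c, z}
FIRST(T') = {ε, c}
FOLLOW(U) = {$}
FOLLOW(T) = {$, b, c, z}
FOLLOW(S) = {$, c, z}
FOLLOW(U') = {$, b, c, z}
FOLLOW(T') = {$, b, c, z}
Cell M[S, c] receives both S → T and S → ε — the grammar is not LL(1).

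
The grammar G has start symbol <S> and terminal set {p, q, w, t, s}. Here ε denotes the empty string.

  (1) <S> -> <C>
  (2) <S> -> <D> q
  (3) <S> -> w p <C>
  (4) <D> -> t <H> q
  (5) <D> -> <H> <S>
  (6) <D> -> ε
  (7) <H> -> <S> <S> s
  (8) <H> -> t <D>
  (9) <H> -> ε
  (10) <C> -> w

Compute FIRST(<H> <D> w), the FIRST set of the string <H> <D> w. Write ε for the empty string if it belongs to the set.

FIRST(<C>): from <C>->w we get {w}. So FIRST(<C>) = {w}.
FIRST(<S>): from <S>-><C> we get {w}; from <S>-><D> q we get {q, t, w}; from <S>->w p <C> we get {w}. So FIRST(<S>) = {q, t, w}.
FIRST(<H>): from <H>-><S> <S> s we get {q, t, w}; from <H>->t <D> we get {t}; from <H>->ε we get {ε}. So FIRST(<H>) = {ε, q, t, w}.
FIRST(<D>): from <D>->t <H> q we get {t}; from <D>-><H> <S> we get {q, t, w}; from <D>->ε we get {ε}. So FIRST(<D>) = {ε, q, t, w}.
FIRST(<H> <D> w): take FIRST of each symbol in turn, carrying on past any symbol whose FIRST contains ε; result {q, t, w}.

{q, t, w}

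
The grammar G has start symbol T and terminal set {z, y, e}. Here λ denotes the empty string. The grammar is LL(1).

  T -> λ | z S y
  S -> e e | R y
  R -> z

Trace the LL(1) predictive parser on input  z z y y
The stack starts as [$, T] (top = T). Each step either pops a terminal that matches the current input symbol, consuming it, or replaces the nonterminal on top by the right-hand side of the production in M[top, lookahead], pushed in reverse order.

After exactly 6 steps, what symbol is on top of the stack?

     Stack    Input      Action
  1  $ T      z z y y $  expand T -> z S y
  2  $ y S z  z z y y $  match z
  3  $ y S    z y y $    expand S -> R y
  4  $ y y R  z y y $    expand R -> z
  5  $ y y z  z y y $    match z
  6  $ y y    y y $      match y
Stack after step 6: $ y (top = y).

y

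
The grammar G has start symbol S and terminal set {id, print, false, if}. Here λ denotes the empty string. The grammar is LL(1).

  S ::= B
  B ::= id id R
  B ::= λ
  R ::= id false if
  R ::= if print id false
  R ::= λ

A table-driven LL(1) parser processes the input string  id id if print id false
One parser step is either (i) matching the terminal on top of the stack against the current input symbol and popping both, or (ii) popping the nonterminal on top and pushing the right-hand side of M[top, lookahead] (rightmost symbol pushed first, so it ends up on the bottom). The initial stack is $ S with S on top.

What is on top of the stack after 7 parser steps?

id

step 1: stack=$ S  input=id id if print id false $  — expand S ::= B
step 2: stack=$ B  input=id id if print id false $  — expand B ::= id id R
step 3: stack=$ R id id  input=id id if print id false $  — match id
step 4: stack=$ R id  input=id if print id false $  — match id
step 5: stack=$ R  input=if print id false $  — expand R ::= if print id false
step 6: stack=$ false id print if  input=if print id false $  — match if
step 7: stack=$ false id print  input=print id false $  — match print
Stack after step 7: $ false id (top = id).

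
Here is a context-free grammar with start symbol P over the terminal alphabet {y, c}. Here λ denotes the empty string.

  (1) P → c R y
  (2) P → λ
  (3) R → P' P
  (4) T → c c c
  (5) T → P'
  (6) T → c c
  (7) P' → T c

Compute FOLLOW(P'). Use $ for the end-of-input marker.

FIRST(P): from P→c R y we get {c}; from P→λ we get {λ}. So FIRST(P) = {λ, c}.
FIRST(R): from R→P' P we get {c}. So FIRST(R) = {c}.
FIRST(T): from T→c c c we get {c}; from T→P' we get {c}; from T→c c we get {c}. So FIRST(T) = {c}.
FIRST(P'): from P'→T c we get {c}. So FIRST(P') = {c}.
FOLLOW(P) includes $ since P is the start symbol.
FOLLOW(R): in P→c R y, R is followed by y with FIRST {y}. Thus FOLLOW(R) = {y}.
FOLLOW(P): in R→P' P, the suffix after P is empty, so FOLLOW(P) ⊇ FOLLOW(R) = {y}. Thus FOLLOW(P) = {$, y}.
FOLLOW(T): in P'→T c, T is followed by c with FIRST {c}. Thus FOLLOW(T) = {c}.
FOLLOW(P'): in R→P' P, P' is followed by P with FIRST {λ, c}; in R→P' P, the suffix after P' is nullable, so FOLLOW(P') ⊇ FOLLOW(R) = {y}; in T→P', the suffix after P' is empty, so FOLLOW(P') ⊇ FOLLOW(T) = {c}. Thus FOLLOW(P') = {c, y}.

{c, y}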